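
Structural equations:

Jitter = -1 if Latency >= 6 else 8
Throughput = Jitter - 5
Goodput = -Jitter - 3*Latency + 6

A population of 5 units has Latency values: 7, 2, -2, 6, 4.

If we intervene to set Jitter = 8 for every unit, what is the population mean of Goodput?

-12.2

Every unit gets Jitter=8 under the intervention. Goodput values become -23, -8, 4, -20, -14; E[Goodput|do(Jitter=8)] = -12.2.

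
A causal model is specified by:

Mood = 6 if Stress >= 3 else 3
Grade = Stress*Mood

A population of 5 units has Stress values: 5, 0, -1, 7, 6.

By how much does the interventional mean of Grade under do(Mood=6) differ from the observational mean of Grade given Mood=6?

Under do(Mood=6), Mood's equation is replaced by Mood=6 for every unit. Per-unit Grade: 30, 0, -6, 42, 36. Mean = 20.4.
Observing Mood=6 restricts to units where Mood's equation naturally yields 6: Stress ∈ {5, 7, 6}. In that subpopulation Grade = 30, 42, 36, mean 36.
Difference = 20.4 − 36 = -15.6.

-15.6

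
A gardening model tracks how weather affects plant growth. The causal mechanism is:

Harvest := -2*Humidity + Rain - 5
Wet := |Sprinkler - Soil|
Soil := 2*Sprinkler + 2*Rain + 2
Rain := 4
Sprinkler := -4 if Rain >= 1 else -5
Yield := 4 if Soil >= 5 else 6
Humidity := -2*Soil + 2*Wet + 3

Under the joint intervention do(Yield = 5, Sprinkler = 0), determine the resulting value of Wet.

10

Under do(Yield = 5, Sprinkler = 0), each intervened variable's structural equation is replaced by its fixed value.
Soil = 2*Sprinkler + 2*Rain + 2  [with Sprinkler=0, Rain=4]  = 10
Wet = |Sprinkler - Soil|  [with Sprinkler=0, Soil=10]  = 10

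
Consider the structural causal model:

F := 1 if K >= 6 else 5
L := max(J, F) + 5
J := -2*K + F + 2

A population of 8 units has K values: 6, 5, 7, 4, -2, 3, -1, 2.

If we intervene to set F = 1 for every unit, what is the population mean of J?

-3

Under do(F=1), F's equation is replaced by F=1 for every unit. Per-unit J: -9, -7, -11, -5, 7, -3, 5, -1. Mean = -3.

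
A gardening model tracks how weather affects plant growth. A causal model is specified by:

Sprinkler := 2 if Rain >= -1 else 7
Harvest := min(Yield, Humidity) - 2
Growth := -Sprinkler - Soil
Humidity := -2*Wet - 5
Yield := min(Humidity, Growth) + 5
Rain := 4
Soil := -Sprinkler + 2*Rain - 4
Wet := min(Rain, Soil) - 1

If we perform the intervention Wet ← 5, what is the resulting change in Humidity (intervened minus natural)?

-8

Under do(Wet=5), the mechanism Wet := min(Rain, Soil) - 1 is discarded; Wet is fixed at 5.
Humidity = -2*Wet - 5  [with Wet=5]  = -15
Without intervention: Sprinkler = 2 if Rain >= -1 else 7  [with Rain=4]  = 2; Soil = -Sprinkler + 2*Rain - 4  [with Sprinkler=2, Rain=4]  = 2; Wet = min(Rain, Soil) - 1  [with Rain=4, Soil=2]  = 1; Humidity = -2*Wet - 5  [with Wet=1]  = -7.
Change = -15 − (-7) = -8.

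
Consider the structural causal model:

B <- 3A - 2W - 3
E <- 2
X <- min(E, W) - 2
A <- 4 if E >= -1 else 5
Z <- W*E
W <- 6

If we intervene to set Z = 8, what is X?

Under do(Z=8), the mechanism Z <- W*E is discarded; Z is fixed at 8.
Since X is not a descendant of the intervened variable, it is unaffected.
X = min(E, W) - 2  [with E=2, W=6]  = 0

0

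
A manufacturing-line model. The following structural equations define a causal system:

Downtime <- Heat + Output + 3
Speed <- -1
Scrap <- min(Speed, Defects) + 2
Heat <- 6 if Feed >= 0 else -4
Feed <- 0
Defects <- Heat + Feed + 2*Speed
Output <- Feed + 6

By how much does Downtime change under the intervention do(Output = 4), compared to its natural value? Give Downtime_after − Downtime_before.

-2

Intervening sets Output = 4 and removes its equation (Output <- Feed + 6).
Heat = 6 if Feed >= 0 else -4  [with Feed=0]  = 6
Downtime = Heat + Output + 3  [with Heat=6, Output=4]  = 13
Without intervention: Heat = 6 if Feed >= 0 else -4  [with Feed=0]  = 6; Output = Feed + 6  [with Feed=0]  = 6; Downtime = Heat + Output + 3  [with Heat=6, Output=6]  = 15.
Change = 13 − 15 = -2.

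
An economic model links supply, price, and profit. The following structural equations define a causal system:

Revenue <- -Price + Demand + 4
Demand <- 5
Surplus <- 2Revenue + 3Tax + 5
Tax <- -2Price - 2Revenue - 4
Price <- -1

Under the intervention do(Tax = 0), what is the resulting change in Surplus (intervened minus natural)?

66

Intervening sets Tax = 0 and removes its equation (Tax <- -2Price - 2Revenue - 4).
Revenue = -Price + Demand + 4  [with Price=-1, Demand=5]  = 10
Surplus = 2Revenue + 3Tax + 5  [with Revenue=10, Tax=0]  = 25
Without intervention: Revenue = -Price + Demand + 4  [with Price=-1, Demand=5]  = 10; Tax = -2Price - 2Revenue - 4  [with Price=-1, Revenue=10]  = -22; Surplus = 2Revenue + 3Tax + 5  [with Revenue=10, Tax=-22]  = -41.
Change = 25 − (-41) = 66.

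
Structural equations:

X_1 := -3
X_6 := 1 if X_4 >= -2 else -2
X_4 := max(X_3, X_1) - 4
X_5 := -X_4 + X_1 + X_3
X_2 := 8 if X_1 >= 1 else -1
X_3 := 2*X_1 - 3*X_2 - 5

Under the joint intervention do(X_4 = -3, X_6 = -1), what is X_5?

-8

Setting X_4 = -3, X_6 = -1 by intervention discards those variables' equations.
X_2 = 8 if X_1 >= 1 else -1  [with X_1=-3]  = -1
X_3 = 2*X_1 - 3*X_2 - 5  [with X_1=-3, X_2=-1]  = -8
X_5 = -X_4 + X_1 + X_3  [with X_4=-3, X_1=-3, X_3=-8]  = -8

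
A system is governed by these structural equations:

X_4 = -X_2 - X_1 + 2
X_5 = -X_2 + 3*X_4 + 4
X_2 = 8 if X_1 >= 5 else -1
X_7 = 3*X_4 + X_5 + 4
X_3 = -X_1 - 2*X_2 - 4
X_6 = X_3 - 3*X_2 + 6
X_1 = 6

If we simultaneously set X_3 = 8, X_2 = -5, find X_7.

19

The joint intervention fixes X_3 = 8, X_2 = -5, removing each variable's own equation.
X_4 = -X_2 - X_1 + 2  [with X_2=-5, X_1=6]  = 1
X_5 = -X_2 + 3*X_4 + 4  [with X_2=-5, X_4=1]  = 12
X_7 = 3*X_4 + X_5 + 4  [with X_4=1, X_5=12]  = 19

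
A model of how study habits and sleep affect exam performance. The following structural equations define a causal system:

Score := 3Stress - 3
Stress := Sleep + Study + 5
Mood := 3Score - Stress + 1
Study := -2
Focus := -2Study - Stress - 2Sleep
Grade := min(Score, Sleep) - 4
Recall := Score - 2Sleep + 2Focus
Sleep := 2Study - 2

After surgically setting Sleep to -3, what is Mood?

-8

Under do(Sleep=-3), the mechanism Sleep := 2Study - 2 is discarded; Sleep is fixed at -3.
Stress = Sleep + Study + 5  [with Sleep=-3, Study=-2]  = 0
Score = 3Stress - 3  [with Stress=0]  = -3
Mood = 3Score - Stress + 1  [with Score=-3, Stress=0]  = -8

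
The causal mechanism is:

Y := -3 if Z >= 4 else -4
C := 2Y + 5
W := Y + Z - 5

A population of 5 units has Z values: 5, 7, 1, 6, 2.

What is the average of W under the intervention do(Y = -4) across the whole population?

-4.8

do(Y=-4) breaks Y's dependence on Z. With Y=-4 fixed, W across the units is -4, -2, -8, -3, -7, mean -4.8.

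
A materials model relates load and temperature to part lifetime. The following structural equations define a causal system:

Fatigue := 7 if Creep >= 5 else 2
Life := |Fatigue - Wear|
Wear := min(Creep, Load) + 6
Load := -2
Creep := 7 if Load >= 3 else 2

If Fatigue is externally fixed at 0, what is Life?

4

Intervening sets Fatigue = 0 and removes its equation (Fatigue := 7 if Creep >= 5 else 2).
Creep = 7 if Load >= 3 else 2  [with Load=-2]  = 2
Wear = min(Creep, Load) + 6  [with Creep=2, Load=-2]  = 4
Life = |Fatigue - Wear|  [with Fatigue=0, Wear=4]  = 4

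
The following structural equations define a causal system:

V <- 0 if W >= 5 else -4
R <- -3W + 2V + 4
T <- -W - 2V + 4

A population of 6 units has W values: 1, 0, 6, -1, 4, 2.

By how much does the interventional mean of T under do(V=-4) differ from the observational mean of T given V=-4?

-0.8

The intervention sets V=-4 in all 6 units regardless of W. Recomputing T per unit gives 11, 12, 6, 13, 8, 10; average 10.
Observing V=-4 restricts to units where V's equation naturally yields -4: W ∈ {1, 0, -1, 4, 2}. In that subpopulation T = 11, 12, 13, 8, 10, mean 10.8.
Difference = 10 − 10.8 = -0.8.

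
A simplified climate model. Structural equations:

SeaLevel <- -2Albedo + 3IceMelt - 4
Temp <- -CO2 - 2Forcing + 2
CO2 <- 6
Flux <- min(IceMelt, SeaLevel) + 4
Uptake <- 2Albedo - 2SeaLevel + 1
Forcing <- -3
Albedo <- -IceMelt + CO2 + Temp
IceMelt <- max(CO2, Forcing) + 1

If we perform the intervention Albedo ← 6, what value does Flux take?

9

Under do(Albedo=6), the mechanism Albedo <- -IceMelt + CO2 + Temp is discarded; Albedo is fixed at 6.
IceMelt = max(CO2, Forcing) + 1  [with CO2=6, Forcing=-3]  = 7
SeaLevel = -2Albedo + 3IceMelt - 4  [with Albedo=6, IceMelt=7]  = 5
Flux = min(IceMelt, SeaLevel) + 4  [with IceMelt=7, SeaLevel=5]  = 9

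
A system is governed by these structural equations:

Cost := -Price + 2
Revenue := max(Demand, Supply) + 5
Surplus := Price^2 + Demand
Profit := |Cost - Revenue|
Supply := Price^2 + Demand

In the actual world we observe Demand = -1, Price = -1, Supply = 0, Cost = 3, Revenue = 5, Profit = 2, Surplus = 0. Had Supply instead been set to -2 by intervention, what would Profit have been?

The intervention breaks the incoming arrows to Supply: Supply := Price^2 + Demand no longer applies, and Supply = -2.
Cost = -Price + 2  [with Price=-1]  = 3
Revenue = max(Demand, Supply) + 5  [with Demand=-1, Supply=-2]  = 4
Profit = |Cost - Revenue|  [with Cost=3, Revenue=4]  = 1

1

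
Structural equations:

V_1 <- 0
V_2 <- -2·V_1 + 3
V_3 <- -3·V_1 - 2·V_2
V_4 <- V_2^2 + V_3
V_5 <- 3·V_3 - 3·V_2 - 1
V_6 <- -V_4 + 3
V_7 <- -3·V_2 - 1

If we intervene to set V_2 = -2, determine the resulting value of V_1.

Under do(V_2=-2), the mechanism V_2 <- -2·V_1 + 3 is discarded; V_2 is fixed at -2.
V_1 is not downstream of the intervention, so its value is determined by the original equations.

0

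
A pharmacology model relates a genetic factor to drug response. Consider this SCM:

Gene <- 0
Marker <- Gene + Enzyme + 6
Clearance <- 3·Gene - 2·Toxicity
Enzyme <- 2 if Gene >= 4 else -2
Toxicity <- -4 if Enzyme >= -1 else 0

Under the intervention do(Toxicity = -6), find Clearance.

Intervening sets Toxicity = -6 and removes its equation (Toxicity <- -4 if Enzyme >= -1 else 0).
Clearance = 3·Gene - 2·Toxicity  [with Gene=0, Toxicity=-6]  = 12

12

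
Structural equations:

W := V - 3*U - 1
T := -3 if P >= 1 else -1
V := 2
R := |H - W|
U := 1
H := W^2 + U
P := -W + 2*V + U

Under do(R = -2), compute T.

-3

Intervening sets R = -2 and removes its equation (R := |H - W|).
Since T is not a descendant of the intervened variable, it is unaffected.
W = V - 3*U - 1  [with V=2, U=1]  = -2
P = -W + 2*V + U  [with W=-2, V=2, U=1]  = 7
T = -3 if P >= 1 else -1  [with P=7]  = -3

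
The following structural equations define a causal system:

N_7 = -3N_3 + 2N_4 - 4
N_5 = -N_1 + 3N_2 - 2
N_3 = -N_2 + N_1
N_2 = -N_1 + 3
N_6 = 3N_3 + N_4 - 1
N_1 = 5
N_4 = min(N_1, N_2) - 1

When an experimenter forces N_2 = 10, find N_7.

19

Under do(N_2=10), the mechanism N_2 = -N_1 + 3 is discarded; N_2 is fixed at 10.
N_3 = -N_2 + N_1  [with N_2=10, N_1=5]  = -5
N_4 = min(N_1, N_2) - 1  [with N_1=5, N_2=10]  = 4
N_7 = -3N_3 + 2N_4 - 4  [with N_3=-5, N_4=4]  = 19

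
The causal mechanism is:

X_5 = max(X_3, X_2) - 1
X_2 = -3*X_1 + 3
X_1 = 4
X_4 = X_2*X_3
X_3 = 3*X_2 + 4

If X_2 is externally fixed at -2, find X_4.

Under do(X_2=-2), the mechanism X_2 = -3*X_1 + 3 is discarded; X_2 is fixed at -2.
X_3 = 3*X_2 + 4  [with X_2=-2]  = -2
X_4 = X_2*X_3  [with X_2=-2, X_3=-2]  = 4

4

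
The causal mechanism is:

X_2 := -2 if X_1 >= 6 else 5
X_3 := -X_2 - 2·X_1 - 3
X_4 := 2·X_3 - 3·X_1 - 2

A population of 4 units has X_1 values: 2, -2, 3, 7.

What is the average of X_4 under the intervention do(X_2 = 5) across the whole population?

-35.5

Under do(X_2=5), X_2's equation is replaced by X_2=5 for every unit. Per-unit X_4: -32, -4, -39, -67. Mean = -35.5.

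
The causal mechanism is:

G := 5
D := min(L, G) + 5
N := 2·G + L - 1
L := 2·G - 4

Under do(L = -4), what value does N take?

The intervention breaks the incoming arrows to L: L := 2·G - 4 no longer applies, and L = -4.
N = 2·G + L - 1  [with G=5, L=-4]  = 5

5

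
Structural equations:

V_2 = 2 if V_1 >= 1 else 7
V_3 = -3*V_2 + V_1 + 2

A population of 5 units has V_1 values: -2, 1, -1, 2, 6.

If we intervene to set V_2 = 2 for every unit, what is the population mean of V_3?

-2.8

Under do(V_2=2), V_2's equation is replaced by V_2=2 for every unit. Per-unit V_3: -6, -3, -5, -2, 2. Mean = -2.8.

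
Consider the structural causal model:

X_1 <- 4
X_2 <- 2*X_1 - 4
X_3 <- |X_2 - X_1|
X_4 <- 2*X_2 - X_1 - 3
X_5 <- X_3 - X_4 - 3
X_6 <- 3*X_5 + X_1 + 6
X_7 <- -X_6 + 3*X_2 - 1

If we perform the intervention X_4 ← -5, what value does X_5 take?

Intervening sets X_4 = -5 and removes its equation (X_4 <- 2*X_2 - X_1 - 3).
X_2 = 2*X_1 - 4  [with X_1=4]  = 4
X_3 = |X_2 - X_1|  [with X_2=4, X_1=4]  = 0
X_5 = X_3 - X_4 - 3  [with X_3=0, X_4=-5]  = 2

2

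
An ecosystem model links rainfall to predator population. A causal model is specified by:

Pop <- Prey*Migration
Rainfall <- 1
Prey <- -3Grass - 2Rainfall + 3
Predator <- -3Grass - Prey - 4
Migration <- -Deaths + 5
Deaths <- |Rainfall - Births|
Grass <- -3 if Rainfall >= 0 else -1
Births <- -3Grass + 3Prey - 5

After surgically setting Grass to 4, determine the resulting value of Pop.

do(Grass=4) replaces the equation Grass <- -3 if Rainfall >= 0 else -1 with the constant Grass = 4.
Prey = -3Grass - 2Rainfall + 3  [with Grass=4, Rainfall=1]  = -11
Births = -3Grass + 3Prey - 5  [with Grass=4, Prey=-11]  = -50
Deaths = |Rainfall - Births|  [with Rainfall=1, Births=-50]  = 51
Migration = -Deaths + 5  [with Deaths=51]  = -46
Pop = Prey*Migration  [with Prey=-11, Migration=-46]  = 506

506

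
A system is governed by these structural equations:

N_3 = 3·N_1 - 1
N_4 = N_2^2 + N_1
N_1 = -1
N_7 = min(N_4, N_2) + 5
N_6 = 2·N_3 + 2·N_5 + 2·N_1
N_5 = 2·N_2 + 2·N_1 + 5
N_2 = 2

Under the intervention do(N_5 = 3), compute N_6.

The intervention breaks the incoming arrows to N_5: N_5 = 2·N_2 + 2·N_1 + 5 no longer applies, and N_5 = 3.
N_3 = 3·N_1 - 1  [with N_1=-1]  = -4
N_6 = 2·N_3 + 2·N_5 + 2·N_1  [with N_3=-4, N_5=3, N_1=-1]  = -4

-4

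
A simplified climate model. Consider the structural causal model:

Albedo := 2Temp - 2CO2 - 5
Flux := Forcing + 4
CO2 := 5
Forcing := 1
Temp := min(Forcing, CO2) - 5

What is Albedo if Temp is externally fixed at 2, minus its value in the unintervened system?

The intervention breaks the incoming arrows to Temp: Temp := min(Forcing, CO2) - 5 no longer applies, and Temp = 2.
Albedo = 2Temp - 2CO2 - 5  [with Temp=2, CO2=5]  = -11
Without intervention: Temp = min(Forcing, CO2) - 5  [with Forcing=1, CO2=5]  = -4; Albedo = 2Temp - 2CO2 - 5  [with Temp=-4, CO2=5]  = -23.
Change = -11 − (-23) = 12.

12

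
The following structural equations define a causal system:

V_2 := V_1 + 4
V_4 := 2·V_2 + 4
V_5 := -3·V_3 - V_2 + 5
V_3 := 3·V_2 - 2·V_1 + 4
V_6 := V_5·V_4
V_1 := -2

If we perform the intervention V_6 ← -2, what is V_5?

do(V_6=-2) replaces the equation V_6 := V_5·V_4 with the constant V_6 = -2.
Since V_5 is not a descendant of the intervened variable, it is unaffected.
V_2 = V_1 + 4  [with V_1=-2]  = 2
V_3 = 3·V_2 - 2·V_1 + 4  [with V_2=2, V_1=-2]  = 14
V_5 = -3·V_3 - V_2 + 5  [with V_3=14, V_2=2]  = -39

-39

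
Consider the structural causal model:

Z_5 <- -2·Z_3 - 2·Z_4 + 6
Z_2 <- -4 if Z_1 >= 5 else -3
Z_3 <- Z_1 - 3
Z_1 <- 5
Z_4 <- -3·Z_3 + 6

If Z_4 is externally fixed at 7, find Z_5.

Intervening sets Z_4 = 7 and removes its equation (Z_4 <- -3·Z_3 + 6).
Z_3 = Z_1 - 3  [with Z_1=5]  = 2
Z_5 = -2·Z_3 - 2·Z_4 + 6  [with Z_3=2, Z_4=7]  = -12

-12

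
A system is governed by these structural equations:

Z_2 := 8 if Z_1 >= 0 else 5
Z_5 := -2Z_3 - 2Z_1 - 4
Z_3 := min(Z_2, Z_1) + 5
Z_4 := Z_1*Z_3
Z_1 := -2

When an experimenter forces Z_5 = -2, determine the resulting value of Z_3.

3

do(Z_5=-2) replaces the equation Z_5 := -2Z_3 - 2Z_1 - 4 with the constant Z_5 = -2.
Z_3 is not downstream of the intervention, so its value is determined by the original equations.
Z_2 = 8 if Z_1 >= 0 else 5  [with Z_1=-2]  = 5
Z_3 = min(Z_2, Z_1) + 5  [with Z_2=5, Z_1=-2]  = 3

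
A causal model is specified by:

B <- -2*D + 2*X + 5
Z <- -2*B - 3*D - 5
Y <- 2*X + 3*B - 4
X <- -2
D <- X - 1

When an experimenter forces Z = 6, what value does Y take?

13

Intervening sets Z = 6 and removes its equation (Z <- -2*B - 3*D - 5).
No directed path runs from Z to Y, so Y keeps its natural value.
D = X - 1  [with X=-2]  = -3
B = -2*D + 2*X + 5  [with D=-3, X=-2]  = 7
Y = 2*X + 3*B - 4  [with X=-2, B=7]  = 13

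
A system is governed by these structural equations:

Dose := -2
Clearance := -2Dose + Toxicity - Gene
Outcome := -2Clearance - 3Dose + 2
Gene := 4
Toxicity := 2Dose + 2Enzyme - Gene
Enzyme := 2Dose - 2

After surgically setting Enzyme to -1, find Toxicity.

The intervention breaks the incoming arrows to Enzyme: Enzyme := 2Dose - 2 no longer applies, and Enzyme = -1.
Toxicity = 2Dose + 2Enzyme - Gene  [with Dose=-2, Enzyme=-1, Gene=4]  = -10

-10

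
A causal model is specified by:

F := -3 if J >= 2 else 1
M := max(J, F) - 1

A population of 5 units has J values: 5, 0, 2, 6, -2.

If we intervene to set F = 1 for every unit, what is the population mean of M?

2

The intervention sets F=1 in all 5 units regardless of J. Recomputing M per unit gives 4, 0, 1, 5, 0; average 2.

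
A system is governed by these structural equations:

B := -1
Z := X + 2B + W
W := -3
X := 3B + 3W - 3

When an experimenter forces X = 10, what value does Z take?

The intervention breaks the incoming arrows to X: X := 3B + 3W - 3 no longer applies, and X = 10.
Z = X + 2B + W  [with X=10, B=-1, W=-3]  = 5

5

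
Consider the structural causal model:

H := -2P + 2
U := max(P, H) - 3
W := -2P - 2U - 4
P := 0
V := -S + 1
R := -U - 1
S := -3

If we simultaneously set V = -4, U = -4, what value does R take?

3

Under do(V = -4, U = -4), each intervened variable's structural equation is replaced by its fixed value.
R = -U - 1  [with U=-4]  = 3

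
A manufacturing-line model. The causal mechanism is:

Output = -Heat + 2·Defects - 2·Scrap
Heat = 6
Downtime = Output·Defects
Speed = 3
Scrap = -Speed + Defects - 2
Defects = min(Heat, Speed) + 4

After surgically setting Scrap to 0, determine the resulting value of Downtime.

Under do(Scrap=0), the mechanism Scrap = -Speed + Defects - 2 is discarded; Scrap is fixed at 0.
Defects = min(Heat, Speed) + 4  [with Heat=6, Speed=3]  = 7
Output = -Heat + 2·Defects - 2·Scrap  [with Heat=6, Defects=7, Scrap=0]  = 8
Downtime = Output·Defects  [with Output=8, Defects=7]  = 56

56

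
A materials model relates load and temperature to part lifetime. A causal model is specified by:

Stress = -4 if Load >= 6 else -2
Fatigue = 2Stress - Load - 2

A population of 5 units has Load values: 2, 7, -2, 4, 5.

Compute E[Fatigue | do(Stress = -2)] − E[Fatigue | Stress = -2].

Under do(Stress=-2), Stress's equation is replaced by Stress=-2 for every unit. Per-unit Fatigue: -8, -13, -4, -10, -11. Mean = -9.2.
Conditioning on Stress=-2 selects the 4 unit(s) with Load ∈ {2, -2, 4, 5}. Their Fatigue values: -8, -4, -10, -11. Mean = -8.25.
Difference = -9.2 − (-8.25) = -0.95.

-0.95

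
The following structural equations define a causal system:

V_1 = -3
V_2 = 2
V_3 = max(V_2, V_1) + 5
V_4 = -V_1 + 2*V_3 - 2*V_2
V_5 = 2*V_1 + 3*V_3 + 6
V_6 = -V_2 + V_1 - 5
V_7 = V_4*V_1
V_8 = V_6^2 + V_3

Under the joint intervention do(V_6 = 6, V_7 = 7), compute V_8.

The joint intervention fixes V_6 = 6, V_7 = 7, removing each variable's own equation.
V_3 = max(V_2, V_1) + 5  [with V_2=2, V_1=-3]  = 7
V_8 = V_6^2 + V_3  [with V_6=6, V_3=7]  = 43

43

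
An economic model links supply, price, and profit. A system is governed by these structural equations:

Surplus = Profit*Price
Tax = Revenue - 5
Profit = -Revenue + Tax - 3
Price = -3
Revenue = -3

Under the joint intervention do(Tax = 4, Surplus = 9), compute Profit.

The joint intervention fixes Tax = 4, Surplus = 9, removing each variable's own equation.
Profit = -Revenue + Tax - 3  [with Revenue=-3, Tax=4]  = 4

4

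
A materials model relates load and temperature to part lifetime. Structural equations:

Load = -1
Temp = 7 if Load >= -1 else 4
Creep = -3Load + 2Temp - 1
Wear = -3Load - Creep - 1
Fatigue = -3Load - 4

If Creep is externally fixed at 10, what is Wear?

-8

The intervention breaks the incoming arrows to Creep: Creep = -3Load + 2Temp - 1 no longer applies, and Creep = 10.
Wear = -3Load - Creep - 1  [with Load=-1, Creep=10]  = -8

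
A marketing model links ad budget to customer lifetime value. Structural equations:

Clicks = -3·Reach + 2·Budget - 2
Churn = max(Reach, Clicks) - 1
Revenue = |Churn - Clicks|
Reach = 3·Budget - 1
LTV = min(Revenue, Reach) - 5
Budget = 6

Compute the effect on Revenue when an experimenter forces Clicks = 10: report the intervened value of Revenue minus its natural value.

-51

do(Clicks=10) replaces the equation Clicks = -3·Reach + 2·Budget - 2 with the constant Clicks = 10.
Reach = 3·Budget - 1  [with Budget=6]  = 17
Churn = max(Reach, Clicks) - 1  [with Reach=17, Clicks=10]  = 16
Revenue = |Churn - Clicks|  [with Churn=16, Clicks=10]  = 6
Without intervention: Reach = 3·Budget - 1  [with Budget=6]  = 17; Clicks = -3·Reach + 2·Budget - 2  [with Reach=17, Budget=6]  = -41; Churn = max(Reach, Clicks) - 1  [with Reach=17, Clicks=-41]  = 16; Revenue = |Churn - Clicks|  [with Churn=16, Clicks=-41]  = 57.
Change = 6 − 57 = -51.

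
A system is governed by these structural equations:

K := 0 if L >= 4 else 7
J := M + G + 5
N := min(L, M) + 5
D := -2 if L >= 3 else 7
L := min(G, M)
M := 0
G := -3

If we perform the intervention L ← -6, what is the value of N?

Under do(L=-6), the mechanism L := min(G, M) is discarded; L is fixed at -6.
N = min(L, M) + 5  [with L=-6, M=0]  = -1

-1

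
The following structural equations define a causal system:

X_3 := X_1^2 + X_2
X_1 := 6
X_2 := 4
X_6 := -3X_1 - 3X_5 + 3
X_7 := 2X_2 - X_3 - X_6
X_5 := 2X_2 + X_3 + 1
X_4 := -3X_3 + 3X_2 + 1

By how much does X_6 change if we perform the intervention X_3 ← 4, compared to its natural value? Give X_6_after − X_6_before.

108

The intervention breaks the incoming arrows to X_3: X_3 := X_1^2 + X_2 no longer applies, and X_3 = 4.
X_5 = 2X_2 + X_3 + 1  [with X_2=4, X_3=4]  = 13
X_6 = -3X_1 - 3X_5 + 3  [with X_1=6, X_5=13]  = -54
Without intervention: X_3 = X_1^2 + X_2  [with X_1=6, X_2=4]  = 40; X_5 = 2X_2 + X_3 + 1  [with X_2=4, X_3=40]  = 49; X_6 = -3X_1 - 3X_5 + 3  [with X_1=6, X_5=49]  = -162.
Change = -54 − (-162) = 108.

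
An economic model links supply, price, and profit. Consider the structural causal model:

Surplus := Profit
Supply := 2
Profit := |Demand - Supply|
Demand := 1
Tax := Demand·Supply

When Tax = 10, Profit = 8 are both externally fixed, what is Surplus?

8

Setting Tax = 10, Profit = 8 by intervention discards those variables' equations.
Surplus = Profit  [with Profit=8]  = 8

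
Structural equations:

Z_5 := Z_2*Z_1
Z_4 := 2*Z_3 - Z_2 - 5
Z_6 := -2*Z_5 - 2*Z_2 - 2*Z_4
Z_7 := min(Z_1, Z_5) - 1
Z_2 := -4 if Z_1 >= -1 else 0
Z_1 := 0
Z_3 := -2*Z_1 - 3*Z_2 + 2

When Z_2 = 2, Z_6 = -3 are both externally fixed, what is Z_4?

-15

The joint intervention fixes Z_2 = 2, Z_6 = -3, removing each variable's own equation.
Z_3 = -2*Z_1 - 3*Z_2 + 2  [with Z_1=0, Z_2=2]  = -4
Z_4 = 2*Z_3 - Z_2 - 5  [with Z_3=-4, Z_2=2]  = -15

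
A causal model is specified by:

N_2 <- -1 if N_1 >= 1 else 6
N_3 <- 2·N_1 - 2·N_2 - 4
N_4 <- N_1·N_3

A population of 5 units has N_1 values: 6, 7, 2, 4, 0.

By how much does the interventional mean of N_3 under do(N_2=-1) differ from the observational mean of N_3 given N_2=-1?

Under do(N_2=-1), N_2's equation is replaced by N_2=-1 for every unit. Per-unit N_3: 10, 12, 2, 6, -2. Mean = 5.6.
E[N_3|N_2=-1] averages over only the 4 units with N_2=-1 (N_1 = 6, 7, 2, 4): N_3 = 10, 12, 2, 6, mean 7.5.
Difference = 5.6 − 7.5 = -1.9.

-1.9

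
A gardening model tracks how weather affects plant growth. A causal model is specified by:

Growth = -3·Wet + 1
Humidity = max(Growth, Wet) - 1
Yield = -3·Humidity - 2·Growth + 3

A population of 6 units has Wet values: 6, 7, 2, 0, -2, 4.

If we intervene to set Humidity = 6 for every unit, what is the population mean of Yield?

0

Every unit gets Humidity=6 under the intervention. Yield values become 19, 25, -5, -17, -29, 7; E[Yield|do(Humidity=6)] = 0.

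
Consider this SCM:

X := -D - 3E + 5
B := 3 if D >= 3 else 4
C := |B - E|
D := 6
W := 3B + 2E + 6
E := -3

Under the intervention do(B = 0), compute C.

Intervening sets B = 0 and removes its equation (B := 3 if D >= 3 else 4).
C = |B - E|  [with B=0, E=-3]  = 3

3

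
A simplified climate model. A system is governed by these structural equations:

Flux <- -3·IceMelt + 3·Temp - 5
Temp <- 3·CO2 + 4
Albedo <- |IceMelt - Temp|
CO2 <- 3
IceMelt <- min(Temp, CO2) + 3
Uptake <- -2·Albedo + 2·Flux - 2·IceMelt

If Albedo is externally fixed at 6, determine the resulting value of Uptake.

Under do(Albedo=6), the mechanism Albedo <- |IceMelt - Temp| is discarded; Albedo is fixed at 6.
Temp = 3·CO2 + 4  [with CO2=3]  = 13
IceMelt = min(Temp, CO2) + 3  [with Temp=13, CO2=3]  = 6
Flux = -3·IceMelt + 3·Temp - 5  [with IceMelt=6, Temp=13]  = 16
Uptake = -2·Albedo + 2·Flux - 2·IceMelt  [with Albedo=6, Flux=16, IceMelt=6]  = 8

8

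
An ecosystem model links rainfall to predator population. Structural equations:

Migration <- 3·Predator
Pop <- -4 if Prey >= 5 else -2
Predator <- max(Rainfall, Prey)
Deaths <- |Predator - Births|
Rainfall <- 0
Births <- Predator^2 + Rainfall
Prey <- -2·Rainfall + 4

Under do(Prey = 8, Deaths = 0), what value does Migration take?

24

Setting Prey = 8, Deaths = 0 by intervention discards those variables' equations.
Predator = max(Rainfall, Prey)  [with Rainfall=0, Prey=8]  = 8
Migration = 3·Predator  [with Predator=8]  = 24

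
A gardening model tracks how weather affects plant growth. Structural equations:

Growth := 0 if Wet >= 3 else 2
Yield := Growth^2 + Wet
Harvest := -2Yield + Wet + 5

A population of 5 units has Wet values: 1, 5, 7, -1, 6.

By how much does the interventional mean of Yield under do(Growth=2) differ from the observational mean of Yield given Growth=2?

3.6

Under do(Growth=2), Growth's equation is replaced by Growth=2 for every unit. Per-unit Yield: 5, 9, 11, 3, 10. Mean = 7.6.
Observing Growth=2 restricts to units where Growth's equation naturally yields 2: Wet ∈ {1, -1}. In that subpopulation Yield = 5, 3, mean 4.
Difference = 7.6 − 4 = 3.6.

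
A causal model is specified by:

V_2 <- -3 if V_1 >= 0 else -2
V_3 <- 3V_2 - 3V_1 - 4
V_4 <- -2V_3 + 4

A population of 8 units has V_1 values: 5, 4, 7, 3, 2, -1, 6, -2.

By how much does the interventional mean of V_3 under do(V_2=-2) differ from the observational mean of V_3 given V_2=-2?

-13.5

Every unit gets V_2=-2 under the intervention. V_3 values become -25, -22, -31, -19, -16, -7, -28, -4; E[V_3|do(V_2=-2)] = -19.
E[V_3|V_2=-2] averages over only the 2 units with V_2=-2 (V_1 = -1, -2): V_3 = -7, -4, mean -5.5.
Difference = -19 − (-5.5) = -13.5.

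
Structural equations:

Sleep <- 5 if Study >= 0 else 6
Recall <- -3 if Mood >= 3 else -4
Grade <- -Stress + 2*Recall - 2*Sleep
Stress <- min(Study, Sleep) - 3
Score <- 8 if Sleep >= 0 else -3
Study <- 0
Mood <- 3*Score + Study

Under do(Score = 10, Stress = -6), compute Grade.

The joint intervention fixes Score = 10, Stress = -6, removing each variable's own equation.
Sleep = 5 if Study >= 0 else 6  [with Study=0]  = 5
Mood = 3*Score + Study  [with Score=10, Study=0]  = 30
Recall = -3 if Mood >= 3 else -4  [with Mood=30]  = -3
Grade = -Stress + 2*Recall - 2*Sleep  [with Stress=-6, Recall=-3, Sleep=5]  = -10

-10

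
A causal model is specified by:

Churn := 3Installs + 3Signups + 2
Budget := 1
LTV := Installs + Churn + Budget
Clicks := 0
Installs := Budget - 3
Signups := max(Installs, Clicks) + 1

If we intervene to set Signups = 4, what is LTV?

Under do(Signups=4), the mechanism Signups := max(Installs, Clicks) + 1 is discarded; Signups is fixed at 4.
Installs = Budget - 3  [with Budget=1]  = -2
Churn = 3Installs + 3Signups + 2  [with Installs=-2, Signups=4]  = 8
LTV = Installs + Churn + Budget  [with Installs=-2, Churn=8, Budget=1]  = 7

7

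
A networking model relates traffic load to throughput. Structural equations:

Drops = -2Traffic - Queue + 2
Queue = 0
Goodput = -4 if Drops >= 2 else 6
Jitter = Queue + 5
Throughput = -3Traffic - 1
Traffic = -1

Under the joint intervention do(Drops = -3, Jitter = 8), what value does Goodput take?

Setting Drops = -3, Jitter = 8 by intervention discards those variables' equations.
Goodput = -4 if Drops >= 2 else 6  [with Drops=-3]  = 6

6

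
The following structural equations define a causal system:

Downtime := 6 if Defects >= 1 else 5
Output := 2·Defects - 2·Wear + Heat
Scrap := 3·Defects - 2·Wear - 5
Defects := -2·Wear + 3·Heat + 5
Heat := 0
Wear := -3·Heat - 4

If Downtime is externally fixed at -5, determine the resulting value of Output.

do(Downtime=-5) replaces the equation Downtime := 6 if Defects >= 1 else 5 with the constant Downtime = -5.
Since Output is not a descendant of the intervened variable, it is unaffected.
Wear = -3·Heat - 4  [with Heat=0]  = -4
Defects = -2·Wear + 3·Heat + 5  [with Wear=-4, Heat=0]  = 13
Output = 2·Defects - 2·Wear + Heat  [with Defects=13, Wear=-4, Heat=0]  = 34

34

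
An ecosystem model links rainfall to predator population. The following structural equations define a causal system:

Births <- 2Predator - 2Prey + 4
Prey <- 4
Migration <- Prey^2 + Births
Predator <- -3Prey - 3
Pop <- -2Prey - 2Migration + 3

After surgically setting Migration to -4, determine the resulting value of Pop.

Intervening sets Migration = -4 and removes its equation (Migration <- Prey^2 + Births).
Pop = -2Prey - 2Migration + 3  [with Prey=4, Migration=-4]  = 3

3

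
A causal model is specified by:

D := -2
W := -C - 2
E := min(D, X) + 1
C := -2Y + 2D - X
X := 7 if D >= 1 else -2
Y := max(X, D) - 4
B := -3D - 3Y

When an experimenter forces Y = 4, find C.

-10

Under do(Y=4), the mechanism Y := max(X, D) - 4 is discarded; Y is fixed at 4.
X = 7 if D >= 1 else -2  [with D=-2]  = -2
C = -2Y + 2D - X  [with Y=4, D=-2, X=-2]  = -10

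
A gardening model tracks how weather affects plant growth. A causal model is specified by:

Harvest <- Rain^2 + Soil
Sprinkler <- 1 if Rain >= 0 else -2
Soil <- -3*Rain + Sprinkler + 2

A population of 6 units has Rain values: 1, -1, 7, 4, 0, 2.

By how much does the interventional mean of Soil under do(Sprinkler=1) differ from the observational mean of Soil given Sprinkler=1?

1.9

do(Sprinkler=1) breaks Sprinkler's dependence on Rain. With Sprinkler=1 fixed, Soil across the units is 0, 6, -18, -9, 3, -3, mean -3.5.
Conditioning on Sprinkler=1 selects the 5 unit(s) with Rain ∈ {1, 7, 4, 0, 2}. Their Soil values: 0, -18, -9, 3, -3. Mean = -5.4.
Difference = -3.5 − (-5.4) = 1.9.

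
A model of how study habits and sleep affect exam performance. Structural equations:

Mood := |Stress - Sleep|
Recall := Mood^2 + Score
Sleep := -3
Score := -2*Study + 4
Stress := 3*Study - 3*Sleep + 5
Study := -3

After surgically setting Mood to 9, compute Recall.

The intervention breaks the incoming arrows to Mood: Mood := |Stress - Sleep| no longer applies, and Mood = 9.
Score = -2*Study + 4  [with Study=-3]  = 10
Recall = Mood^2 + Score  [with Mood=9, Score=10]  = 91

91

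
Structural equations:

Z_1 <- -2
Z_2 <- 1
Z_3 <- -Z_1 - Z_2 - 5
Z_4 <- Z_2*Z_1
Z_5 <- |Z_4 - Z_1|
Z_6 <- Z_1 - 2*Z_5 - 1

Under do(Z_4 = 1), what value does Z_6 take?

Under do(Z_4=1), the mechanism Z_4 <- Z_2*Z_1 is discarded; Z_4 is fixed at 1.
Z_5 = |Z_4 - Z_1|  [with Z_4=1, Z_1=-2]  = 3
Z_6 = Z_1 - 2*Z_5 - 1  [with Z_1=-2, Z_5=3]  = -9

-9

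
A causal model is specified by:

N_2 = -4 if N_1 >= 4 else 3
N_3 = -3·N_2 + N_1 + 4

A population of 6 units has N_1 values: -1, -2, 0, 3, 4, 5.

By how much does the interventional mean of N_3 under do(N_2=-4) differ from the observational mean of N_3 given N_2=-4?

do(N_2=-4) breaks N_2's dependence on N_1. With N_2=-4 fixed, N_3 across the units is 15, 14, 16, 19, 20, 21, mean 17.5.
E[N_3|N_2=-4] averages over only the 2 units with N_2=-4 (N_1 = 4, 5): N_3 = 20, 21, mean 20.5.
Difference = 17.5 − 20.5 = -3.

-3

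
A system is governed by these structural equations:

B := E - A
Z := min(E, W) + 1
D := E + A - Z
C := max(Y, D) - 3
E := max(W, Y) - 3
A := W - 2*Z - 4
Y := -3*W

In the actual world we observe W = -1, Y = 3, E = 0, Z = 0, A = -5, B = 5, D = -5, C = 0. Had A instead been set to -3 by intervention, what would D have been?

-3

Under do(A=-3), the mechanism A := W - 2*Z - 4 is discarded; A is fixed at -3.
Y = -3*W  [with W=-1]  = 3
E = max(W, Y) - 3  [with W=-1, Y=3]  = 0
Z = min(E, W) + 1  [with E=0, W=-1]  = 0
D = E + A - Z  [with E=0, A=-3, Z=0]  = -3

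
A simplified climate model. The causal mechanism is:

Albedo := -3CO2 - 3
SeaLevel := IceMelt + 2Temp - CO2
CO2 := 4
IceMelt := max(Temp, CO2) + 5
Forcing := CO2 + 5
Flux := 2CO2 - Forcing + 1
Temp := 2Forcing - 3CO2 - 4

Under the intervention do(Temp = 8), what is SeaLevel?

25

The intervention breaks the incoming arrows to Temp: Temp := 2Forcing - 3CO2 - 4 no longer applies, and Temp = 8.
IceMelt = max(Temp, CO2) + 5  [with Temp=8, CO2=4]  = 13
SeaLevel = IceMelt + 2Temp - CO2  [with IceMelt=13, Temp=8, CO2=4]  = 25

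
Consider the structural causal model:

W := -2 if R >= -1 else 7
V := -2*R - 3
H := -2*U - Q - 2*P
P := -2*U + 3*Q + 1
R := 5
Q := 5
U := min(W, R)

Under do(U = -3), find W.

Under do(U=-3), the mechanism U := min(W, R) is discarded; U is fixed at -3.
Since W is not a descendant of the intervened variable, it is unaffected.
W = -2 if R >= -1 else 7  [with R=5]  = -2

-2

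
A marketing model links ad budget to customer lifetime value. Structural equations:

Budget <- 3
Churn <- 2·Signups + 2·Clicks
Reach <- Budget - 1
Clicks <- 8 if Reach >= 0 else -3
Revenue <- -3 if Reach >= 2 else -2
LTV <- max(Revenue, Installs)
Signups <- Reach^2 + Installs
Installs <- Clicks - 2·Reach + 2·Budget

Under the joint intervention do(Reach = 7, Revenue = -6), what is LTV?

0

Under do(Reach = 7, Revenue = -6), each intervened variable's structural equation is replaced by its fixed value.
Clicks = 8 if Reach >= 0 else -3  [with Reach=7]  = 8
Installs = Clicks - 2·Reach + 2·Budget  [with Clicks=8, Reach=7, Budget=3]  = 0
LTV = max(Revenue, Installs)  [with Revenue=-6, Installs=0]  = 0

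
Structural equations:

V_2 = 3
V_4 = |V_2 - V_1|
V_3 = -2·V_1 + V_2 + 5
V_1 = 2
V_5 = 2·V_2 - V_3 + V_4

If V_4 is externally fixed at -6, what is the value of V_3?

4

Under do(V_4=-6), the mechanism V_4 = |V_2 - V_1| is discarded; V_4 is fixed at -6.
Since V_3 is not a descendant of the intervened variable, it is unaffected.
V_3 = -2·V_1 + V_2 + 5  [with V_1=2, V_2=3]  = 4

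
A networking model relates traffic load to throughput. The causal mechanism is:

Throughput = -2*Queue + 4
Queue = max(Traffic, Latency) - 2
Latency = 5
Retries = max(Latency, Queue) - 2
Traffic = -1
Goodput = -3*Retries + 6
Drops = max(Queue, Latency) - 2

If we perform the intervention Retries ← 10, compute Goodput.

-24

Under do(Retries=10), the mechanism Retries = max(Latency, Queue) - 2 is discarded; Retries is fixed at 10.
Goodput = -3*Retries + 6  [with Retries=10]  = -24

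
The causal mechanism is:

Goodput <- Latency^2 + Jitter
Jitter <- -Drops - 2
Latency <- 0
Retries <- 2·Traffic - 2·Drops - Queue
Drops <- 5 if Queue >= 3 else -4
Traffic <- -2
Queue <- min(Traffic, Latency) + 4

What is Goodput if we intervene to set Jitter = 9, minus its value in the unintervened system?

Intervening sets Jitter = 9 and removes its equation (Jitter <- -Drops - 2).
Goodput = Latency^2 + Jitter  [with Latency=0, Jitter=9]  = 9
Without intervention: Queue = min(Traffic, Latency) + 4  [with Traffic=-2, Latency=0]  = 2; Drops = 5 if Queue >= 3 else -4  [with Queue=2]  = -4; Jitter = -Drops - 2  [with Drops=-4]  = 2; Goodput = Latency^2 + Jitter  [with Latency=0, Jitter=2]  = 2.
Change = 9 − 2 = 7.

7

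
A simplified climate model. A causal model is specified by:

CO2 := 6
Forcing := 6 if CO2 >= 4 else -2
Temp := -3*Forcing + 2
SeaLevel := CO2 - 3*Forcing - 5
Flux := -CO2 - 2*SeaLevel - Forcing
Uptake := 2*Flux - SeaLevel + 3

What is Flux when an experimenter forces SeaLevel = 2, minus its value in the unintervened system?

Intervening sets SeaLevel = 2 and removes its equation (SeaLevel := CO2 - 3*Forcing - 5).
Forcing = 6 if CO2 >= 4 else -2  [with CO2=6]  = 6
Flux = -CO2 - 2*SeaLevel - Forcing  [with CO2=6, SeaLevel=2, Forcing=6]  = -16
Without intervention: Forcing = 6 if CO2 >= 4 else -2  [with CO2=6]  = 6; SeaLevel = CO2 - 3*Forcing - 5  [with CO2=6, Forcing=6]  = -17; Flux = -CO2 - 2*SeaLevel - Forcing  [with CO2=6, SeaLevel=-17, Forcing=6]  = 22.
Change = -16 − 22 = -38.

-38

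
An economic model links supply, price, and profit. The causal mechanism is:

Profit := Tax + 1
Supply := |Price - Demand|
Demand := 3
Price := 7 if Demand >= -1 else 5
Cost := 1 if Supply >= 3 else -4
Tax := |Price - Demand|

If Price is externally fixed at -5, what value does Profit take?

9

Under do(Price=-5), the mechanism Price := 7 if Demand >= -1 else 5 is discarded; Price is fixed at -5.
Tax = |Price - Demand|  [with Price=-5, Demand=3]  = 8
Profit = Tax + 1  [with Tax=8]  = 9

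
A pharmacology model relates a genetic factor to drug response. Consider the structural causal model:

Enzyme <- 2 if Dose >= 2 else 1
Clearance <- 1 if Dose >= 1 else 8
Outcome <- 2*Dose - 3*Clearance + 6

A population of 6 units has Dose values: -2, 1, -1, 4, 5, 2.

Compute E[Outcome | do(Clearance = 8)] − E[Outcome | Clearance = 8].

6

Under do(Clearance=8), Clearance's equation is replaced by Clearance=8 for every unit. Per-unit Outcome: -22, -16, -20, -10, -8, -14. Mean = -15.
Observing Clearance=8 restricts to units where Clearance's equation naturally yields 8: Dose ∈ {-2, -1}. In that subpopulation Outcome = -22, -20, mean -21.
Difference = -15 − (-21) = 6.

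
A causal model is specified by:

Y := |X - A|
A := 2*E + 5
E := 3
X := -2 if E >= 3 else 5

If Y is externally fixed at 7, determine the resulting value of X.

-2

Under do(Y=7), the mechanism Y := |X - A| is discarded; Y is fixed at 7.
Since X is not a descendant of the intervened variable, it is unaffected.
X = -2 if E >= 3 else 5  [with E=3]  = -2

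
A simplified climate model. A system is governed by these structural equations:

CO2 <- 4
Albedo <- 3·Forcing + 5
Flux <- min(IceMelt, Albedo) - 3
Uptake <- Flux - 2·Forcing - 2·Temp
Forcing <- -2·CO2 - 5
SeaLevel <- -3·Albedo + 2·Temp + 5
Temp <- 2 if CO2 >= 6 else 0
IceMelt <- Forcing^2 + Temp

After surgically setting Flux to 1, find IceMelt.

Under do(Flux=1), the mechanism Flux <- min(IceMelt, Albedo) - 3 is discarded; Flux is fixed at 1.
Since IceMelt is not a descendant of the intervened variable, it is unaffected.
Forcing = -2·CO2 - 5  [with CO2=4]  = -13
Temp = 2 if CO2 >= 6 else 0  [with CO2=4]  = 0
IceMelt = Forcing^2 + Temp  [with Forcing=-13, Temp=0]  = 169

169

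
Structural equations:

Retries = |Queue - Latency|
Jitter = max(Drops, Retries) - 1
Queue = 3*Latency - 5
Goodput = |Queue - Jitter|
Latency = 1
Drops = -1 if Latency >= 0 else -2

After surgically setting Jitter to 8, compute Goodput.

10

The intervention breaks the incoming arrows to Jitter: Jitter = max(Drops, Retries) - 1 no longer applies, and Jitter = 8.
Queue = 3*Latency - 5  [with Latency=1]  = -2
Goodput = |Queue - Jitter|  [with Queue=-2, Jitter=8]  = 10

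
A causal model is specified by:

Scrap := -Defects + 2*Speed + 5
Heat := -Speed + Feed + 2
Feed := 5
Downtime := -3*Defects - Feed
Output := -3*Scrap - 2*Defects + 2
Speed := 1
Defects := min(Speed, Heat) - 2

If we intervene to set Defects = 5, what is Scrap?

Intervening sets Defects = 5 and removes its equation (Defects := min(Speed, Heat) - 2).
Scrap = -Defects + 2*Speed + 5  [with Defects=5, Speed=1]  = 2

2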